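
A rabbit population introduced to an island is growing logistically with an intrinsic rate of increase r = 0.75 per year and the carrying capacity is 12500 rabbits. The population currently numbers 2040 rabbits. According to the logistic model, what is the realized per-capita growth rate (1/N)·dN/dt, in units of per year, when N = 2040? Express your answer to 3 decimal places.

(1/N)·dN/dt = r(1 − N/K) = 0.75 × (1 − 2040/12500).
= 0.75 × 0.8368 = 0.6276.

0.628 per year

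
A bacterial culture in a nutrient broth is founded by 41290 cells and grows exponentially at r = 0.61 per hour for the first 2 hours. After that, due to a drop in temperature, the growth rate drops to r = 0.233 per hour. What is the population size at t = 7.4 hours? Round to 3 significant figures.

492000 cells

Phase 1: N(2) = 41290·e^(0.61×2) = 41290·e^1.22 = 139857.
Phase 2 runs for 7.4 − 2 = 5.4 hours at r = 0.233.
N(7.4) = 139857·e^(0.233×5.4) = 139857·e^1.258 = 492168.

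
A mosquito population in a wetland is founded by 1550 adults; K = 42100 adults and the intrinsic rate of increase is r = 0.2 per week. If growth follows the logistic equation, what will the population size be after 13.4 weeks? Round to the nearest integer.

15070 adults

A = (K − N₀)/N₀ = (42100 − 1550)/1550 = 26.161.
N(t) = K/(1 + A·e^(−rt)) = 42100/(1 + 26.161×e^(−0.2×13.4)).
e^(−2.68) = 0.068563; denominator = 1 + 26.161×0.068563 = 2.7937.
N = 42100/2.7937 = 15069.6.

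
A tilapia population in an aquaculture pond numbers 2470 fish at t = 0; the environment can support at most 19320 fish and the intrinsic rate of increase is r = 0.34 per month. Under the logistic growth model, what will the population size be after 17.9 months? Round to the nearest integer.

19025 fish

A = (K − N₀)/N₀ = (19320 − 2470)/2470 = 6.8219.
N(t) = K/(1 + A·e^(−rt)) = 19320/(1 + 6.8219×e^(−0.34×17.9)).
e^(−6.086) = 0.0022745; denominator = 1 + 6.8219×0.0022745 = 1.0155.
N = 19320/1.0155 = 19024.8.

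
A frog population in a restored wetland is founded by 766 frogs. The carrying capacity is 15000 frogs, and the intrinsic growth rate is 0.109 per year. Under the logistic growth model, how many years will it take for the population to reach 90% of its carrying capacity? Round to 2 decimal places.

46.97 years

A = (K − N₀)/N₀ = (15000 − 766)/766 = 18.582.
Solve 15000/(1 + 18.582·e^(−0.109t)) = 13500: 1 + 18.582·e^(−0.109t) = 1.1111, so e^(−0.109t) = 0.00597942.
−0.109·t = ln(0.00597942) = -5.1194, so t = 5.1194/0.109 = 46.967.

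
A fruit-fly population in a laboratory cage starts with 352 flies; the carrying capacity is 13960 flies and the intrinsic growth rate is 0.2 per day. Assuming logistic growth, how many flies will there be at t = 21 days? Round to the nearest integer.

A = (K − N₀)/N₀ = (13960 − 352)/352 = 38.659.
N(t) = K/(1 + A·e^(−rt)) = 13960/(1 + 38.659×e^(−0.2×21)).
e^(−4.2) = 0.014996; denominator = 1 + 38.659×0.014996 = 1.5797.
N = 13960/1.5797 = 8837.04.

8837 flies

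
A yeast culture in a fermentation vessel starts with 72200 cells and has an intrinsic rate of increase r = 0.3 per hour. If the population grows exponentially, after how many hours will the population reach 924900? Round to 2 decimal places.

Set N₀·e^(rt) = 924900: e^(0.3·t) = 924900/72200 = 12.81.
0.3·t = ln(12.81) = 2.5502, so t = 2.5502/0.3 = 8.5008.

8.50 hours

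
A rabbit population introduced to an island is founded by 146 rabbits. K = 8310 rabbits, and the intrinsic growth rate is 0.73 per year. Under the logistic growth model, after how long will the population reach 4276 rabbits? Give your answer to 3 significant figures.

5.59 years

A = (K − N₀)/N₀ = (8310 − 146)/146 = 55.918.
Solve 8310/(1 + 55.918·e^(−0.73t)) = 4276: 1 + 55.918·e^(−0.73t) = 1.9434, so e^(−0.73t) = 0.0168713.
−0.73·t = ln(0.0168713) = -4.0821, so t = 4.0821/0.73 = 5.592.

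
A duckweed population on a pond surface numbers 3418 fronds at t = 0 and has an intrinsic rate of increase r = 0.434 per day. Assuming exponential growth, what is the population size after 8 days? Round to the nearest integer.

N(t) = N₀·e^(rt) = 3418 × e^(0.434×8) = 3418 × e^3.472.
e^3.472 ≈ 32.201, so N ≈ 3418 × 32.201 = 110063.

110063 fronds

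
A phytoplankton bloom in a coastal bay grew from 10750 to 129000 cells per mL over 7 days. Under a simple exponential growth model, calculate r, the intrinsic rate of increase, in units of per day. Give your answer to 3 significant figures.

0.355 per day

From N(t) = N₀·e^(rt): e^(r·7) = 129000/10750 = 12.
r·7 = ln(12) = 2.4849, so r = 2.4849/7 = 0.35499.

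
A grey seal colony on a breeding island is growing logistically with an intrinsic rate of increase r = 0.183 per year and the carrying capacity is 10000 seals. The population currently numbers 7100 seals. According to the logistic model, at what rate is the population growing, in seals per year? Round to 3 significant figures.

377 seals per year

dN/dt = rN(1 − N/K) = 0.183 × 7100 × (1 − 7100/10000).
1 − 7100/10000 = 0.29; dN/dt = 0.183 × 7100 × 0.29 = 376.8.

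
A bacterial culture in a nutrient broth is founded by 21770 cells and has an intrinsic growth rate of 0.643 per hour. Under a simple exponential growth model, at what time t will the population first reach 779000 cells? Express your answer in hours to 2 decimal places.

5.56 hours

Set N₀·e^(rt) = 779000: e^(0.643·t) = 779000/21770 = 35.783.
0.643·t = ln(35.783) = 3.5775, so t = 3.5775/0.643 = 5.5637.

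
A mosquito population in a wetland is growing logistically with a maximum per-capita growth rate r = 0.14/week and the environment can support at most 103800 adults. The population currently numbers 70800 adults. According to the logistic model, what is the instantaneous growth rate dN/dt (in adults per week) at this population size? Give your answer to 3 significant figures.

3150 adults per week

dN/dt = rN(1 − N/K) = 0.14 × 70800 × (1 − 70800/103800).
1 − 70800/103800 = 0.31792; dN/dt = 0.14 × 70800 × 0.31792 = 3151.2.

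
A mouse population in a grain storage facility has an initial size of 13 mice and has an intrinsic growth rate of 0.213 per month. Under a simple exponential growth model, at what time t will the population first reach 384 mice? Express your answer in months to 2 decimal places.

15.90 months

Set N₀·e^(rt) = 384: e^(0.213·t) = 384/13 = 29.538.
0.213·t = ln(29.538) = 3.3857, so t = 3.3857/0.213 = 15.895.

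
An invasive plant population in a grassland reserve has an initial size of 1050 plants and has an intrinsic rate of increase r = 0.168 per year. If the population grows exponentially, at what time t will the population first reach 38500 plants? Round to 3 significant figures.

21.4 years

Set N₀·e^(rt) = 38500: e^(0.168·t) = 38500/1050 = 36.667.
0.168·t = ln(36.667) = 3.6019, so t = 3.6019/0.168 = 21.44.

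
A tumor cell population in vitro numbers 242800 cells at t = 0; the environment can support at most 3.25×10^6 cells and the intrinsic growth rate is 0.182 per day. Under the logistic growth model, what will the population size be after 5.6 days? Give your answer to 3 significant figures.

594000 cells

A = (K − N₀)/N₀ = (3.25×10^6 − 242800)/242800 = 12.386.
N(t) = K/(1 + A·e^(−rt)) = 3.25×10^6/(1 + 12.386×e^(−0.182×5.6)).
e^(−1.019) = 0.36088; denominator = 1 + 12.386×0.36088 = 5.4697.
N = 3.25×10^6/5.4697 = 594180.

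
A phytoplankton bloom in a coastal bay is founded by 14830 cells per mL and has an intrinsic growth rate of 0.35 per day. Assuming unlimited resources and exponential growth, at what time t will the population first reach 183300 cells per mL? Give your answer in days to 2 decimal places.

Set N₀·e^(rt) = 183300: e^(0.35·t) = 183300/14830 = 12.36.
0.35·t = ln(12.36) = 2.5145, so t = 2.5145/0.35 = 7.1842.

7.18 days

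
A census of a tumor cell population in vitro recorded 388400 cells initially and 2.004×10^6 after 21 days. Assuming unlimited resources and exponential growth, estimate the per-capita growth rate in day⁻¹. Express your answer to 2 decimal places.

0.08 per day

From N(t) = N₀·e^(rt): e^(r·21) = 2.004×10^6/388400 = 5.1596.
r·21 = ln(5.1596) = 1.6409, so r = 1.6409/21 = 0.078136.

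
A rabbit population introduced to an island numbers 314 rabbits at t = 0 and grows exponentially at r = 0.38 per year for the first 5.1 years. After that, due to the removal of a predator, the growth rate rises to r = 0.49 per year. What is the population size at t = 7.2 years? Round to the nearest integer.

6102 rabbits

Phase 1: N(5.1) = 314·e^(0.38×5.1) = 314·e^1.938 = 2180.68.
Phase 2 runs for 7.2 − 5.1 = 2.1 years at r = 0.49.
N(7.2) = 2180.68·e^(0.49×2.1) = 2180.68·e^1.029 = 6102.13.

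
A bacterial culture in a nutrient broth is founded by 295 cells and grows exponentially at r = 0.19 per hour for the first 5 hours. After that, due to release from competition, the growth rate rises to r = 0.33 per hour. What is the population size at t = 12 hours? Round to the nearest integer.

Phase 1: N(5) = 295·e^(0.19×5) = 295·e^0.95 = 762.784.
Phase 2 runs for 12 − 5 = 7 hours at r = 0.33.
N(12) = 762.784·e^(0.33×7) = 762.784·e^2.31 = 7684.61.

7685 cells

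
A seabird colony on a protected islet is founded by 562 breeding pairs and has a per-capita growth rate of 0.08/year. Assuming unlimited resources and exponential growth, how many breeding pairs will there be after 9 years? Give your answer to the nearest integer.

1155 breeding pairs

N(t) = N₀·e^(rt) = 562 × e^(0.08×9) = 562 × e^0.72.
e^0.72 ≈ 2.0544, so N ≈ 562 × 2.0544 = 1154.59.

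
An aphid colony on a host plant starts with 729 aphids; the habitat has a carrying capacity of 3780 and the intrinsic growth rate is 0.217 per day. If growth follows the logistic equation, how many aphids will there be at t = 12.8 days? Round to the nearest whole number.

A = (K − N₀)/N₀ = (3780 − 729)/729 = 4.1852.
N(t) = K/(1 + A·e^(−rt)) = 3780/(1 + 4.1852×e^(−0.217×12.8)).
e^(−2.778) = 0.062188; denominator = 1 + 4.1852×0.062188 = 1.2603.
N = 3780/1.2603 = 2999.37.

2999 aphids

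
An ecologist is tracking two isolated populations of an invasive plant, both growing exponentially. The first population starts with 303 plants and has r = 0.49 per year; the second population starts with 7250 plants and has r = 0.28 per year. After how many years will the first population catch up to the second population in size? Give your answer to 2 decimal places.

15.12 years

Set 303·e^(0.49t) = 7250·e^(0.28t).
e^((0.49 − 0.28)t) = 7250/303 → e^(0.21·t) = 23.927.
0.21·t = ln(23.927) = 3.175, so t = 3.175/0.21 = 15.119.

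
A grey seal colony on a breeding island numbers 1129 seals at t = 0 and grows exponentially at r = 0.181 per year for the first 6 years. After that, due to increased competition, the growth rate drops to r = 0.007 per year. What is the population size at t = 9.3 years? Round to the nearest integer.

Phase 1: N(6) = 1129·e^(0.181×6) = 1129·e^1.086 = 3344.55.
Phase 2 runs for 9.3 − 6 = 3.3 years at r = 0.007.
N(9.3) = 3344.55·e^(0.007×3.3) = 3344.55·e^0.0231 = 3422.71.

3423 seals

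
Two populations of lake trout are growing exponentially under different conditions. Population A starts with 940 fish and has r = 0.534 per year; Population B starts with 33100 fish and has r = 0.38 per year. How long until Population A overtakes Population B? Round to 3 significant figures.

Set 940·e^(0.534t) = 33100·e^(0.38t).
e^((0.534 − 0.38)t) = 33100/940 → e^(0.154·t) = 35.213.
0.154·t = ln(35.213) = 3.5614, so t = 3.5614/0.154 = 23.126.

23.1 years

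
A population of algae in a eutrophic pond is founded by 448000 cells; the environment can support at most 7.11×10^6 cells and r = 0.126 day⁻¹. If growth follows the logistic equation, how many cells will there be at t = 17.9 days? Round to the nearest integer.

A = (K − N₀)/N₀ = (7.11×10^6 − 448000)/448000 = 14.871.
N(t) = K/(1 + A·e^(−rt)) = 7.11×10^6/(1 + 14.871×e^(−0.126×17.9)).
e^(−2.255) = 0.10483; denominator = 1 + 14.871×0.10483 = 2.5589.
N = 7.11×10^6/2.5589 = 2.778535×10^6.

2778535 cells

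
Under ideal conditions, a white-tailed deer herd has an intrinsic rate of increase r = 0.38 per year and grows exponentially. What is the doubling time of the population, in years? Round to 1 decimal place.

1.8 years

Doubling time t_d = ln(2)/r = 0.6931/0.38 = 1.8241.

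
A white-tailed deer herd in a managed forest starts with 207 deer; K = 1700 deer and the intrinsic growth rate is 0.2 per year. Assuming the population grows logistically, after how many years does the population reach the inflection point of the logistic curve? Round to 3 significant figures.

9.88 years

Logistic growth is fastest at N = K/2 = 850.
A = (K − N₀)/N₀ = 7.2126. Set K/(1 + A·e^(−rt)) = K/2 → A·e^(−rt) = 1.
e^(−0.2t) = 1/7.2126 = 0.138647, so t = ln(7.2126)/0.2 = 1.9758/0.2 = 9.8791.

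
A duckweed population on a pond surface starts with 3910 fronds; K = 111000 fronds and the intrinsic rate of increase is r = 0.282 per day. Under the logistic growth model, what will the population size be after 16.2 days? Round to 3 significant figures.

A = (K − N₀)/N₀ = (111000 − 3910)/3910 = 27.389.
N(t) = K/(1 + A·e^(−rt)) = 111000/(1 + 27.389×e^(−0.282×16.2)).
e^(−4.568) = 0.010375; denominator = 1 + 27.389×0.010375 = 1.2841.
N = 111000/1.2841 = 86438.8.

86400 fronds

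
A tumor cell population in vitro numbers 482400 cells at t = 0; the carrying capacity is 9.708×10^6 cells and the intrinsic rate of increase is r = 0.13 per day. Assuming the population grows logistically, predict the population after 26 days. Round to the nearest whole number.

A = (K − N₀)/N₀ = (9.708×10^6 − 482400)/482400 = 19.124.
N(t) = K/(1 + A·e^(−rt)) = 9.708×10^6/(1 + 19.124×e^(−0.13×26)).
e^(−3.38) = 0.034047; denominator = 1 + 19.124×0.034047 = 1.6511.
N = 9.708×10^6/1.6511 = 5.879587×10^6.

5879587 cells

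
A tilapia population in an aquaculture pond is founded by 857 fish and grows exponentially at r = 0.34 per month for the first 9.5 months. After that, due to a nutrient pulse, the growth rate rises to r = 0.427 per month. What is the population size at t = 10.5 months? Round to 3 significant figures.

Phase 1: N(9.5) = 857·e^(0.34×9.5) = 857·e^3.23 = 21664.7.
Phase 2 runs for 10.5 − 9.5 = 1 months at r = 0.427.
N(10.5) = 21664.7·e^(0.427×1) = 21664.7·e^0.427 = 33204.4.

33200 fish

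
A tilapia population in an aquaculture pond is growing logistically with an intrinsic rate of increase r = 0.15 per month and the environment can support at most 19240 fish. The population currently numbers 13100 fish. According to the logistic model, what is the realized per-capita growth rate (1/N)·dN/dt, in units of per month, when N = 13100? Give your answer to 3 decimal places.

0.048 per month

(1/N)·dN/dt = r(1 − N/K) = 0.15 × (1 − 13100/19240).
= 0.15 × 0.31913 = 0.047869.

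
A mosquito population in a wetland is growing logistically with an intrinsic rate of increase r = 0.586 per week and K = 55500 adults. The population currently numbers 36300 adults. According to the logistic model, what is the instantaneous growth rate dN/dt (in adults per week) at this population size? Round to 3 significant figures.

7360 adults per week

dN/dt = rN(1 − N/K) = 0.586 × 36300 × (1 − 36300/55500).
1 − 36300/55500 = 0.34595; dN/dt = 0.586 × 36300 × 0.34595 = 7358.9.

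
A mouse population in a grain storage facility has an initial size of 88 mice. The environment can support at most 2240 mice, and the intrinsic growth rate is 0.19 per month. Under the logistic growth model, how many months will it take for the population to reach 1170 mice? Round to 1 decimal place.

A = (K − N₀)/N₀ = (2240 − 88)/88 = 24.455.
Solve 2240/(1 + 24.455·e^(−0.19t)) = 1170: 1 + 24.455·e^(−0.19t) = 1.9145, so e^(−0.19t) = 0.0373971.
−0.19·t = ln(0.0373971) = -3.2862, so t = 3.2862/0.19 = 17.296.

17.3 months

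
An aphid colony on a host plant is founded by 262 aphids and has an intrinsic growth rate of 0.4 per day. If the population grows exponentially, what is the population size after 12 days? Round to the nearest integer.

N(t) = N₀·e^(rt) = 262 × e^(0.4×12) = 262 × e^4.8.
e^4.8 ≈ 121.51, so N ≈ 262 × 121.51 = 31835.7.

31836 aphids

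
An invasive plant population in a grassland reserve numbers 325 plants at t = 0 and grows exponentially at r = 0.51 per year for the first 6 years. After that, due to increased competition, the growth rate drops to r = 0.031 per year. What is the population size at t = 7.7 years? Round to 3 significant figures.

7310 plants

Phase 1: N(6) = 325·e^(0.51×6) = 325·e^3.06 = 6931.46.
Phase 2 runs for 7.7 − 6 = 1.7 years at r = 0.031.
N(7.7) = 6931.46·e^(0.031×1.7) = 6931.46·e^0.0527 = 7306.54.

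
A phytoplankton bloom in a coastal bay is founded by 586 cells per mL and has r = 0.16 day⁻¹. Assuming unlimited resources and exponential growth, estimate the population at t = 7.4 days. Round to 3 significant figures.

N(t) = N₀·e^(rt) = 586 × e^(0.16×7.4) = 586 × e^1.184.
e^1.184 ≈ 3.2674, so N ≈ 586 × 3.2674 = 1914.71.

1910 cells per mL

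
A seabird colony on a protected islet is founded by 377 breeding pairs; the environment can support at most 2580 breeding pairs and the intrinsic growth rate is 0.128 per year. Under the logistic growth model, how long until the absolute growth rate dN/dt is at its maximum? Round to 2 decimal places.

Logistic growth is fastest at N = K/2 = 1290.
A = (K − N₀)/N₀ = 5.8435. Set K/(1 + A·e^(−rt)) = K/2 → A·e^(−rt) = 1.
e^(−0.128t) = 1/5.8435 = 0.17113, so t = ln(5.8435)/0.128 = 1.7653/0.128 = 13.792.

13.79 years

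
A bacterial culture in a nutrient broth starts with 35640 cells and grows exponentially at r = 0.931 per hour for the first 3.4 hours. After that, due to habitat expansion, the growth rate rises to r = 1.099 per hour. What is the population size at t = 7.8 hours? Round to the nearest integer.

Phase 1: N(3.4) = 35640·e^(0.931×3.4) = 35640·e^3.165 = 844605.
Phase 2 runs for 7.8 − 3.4 = 4.4 hours at r = 1.099.
N(7.8) = 844605·e^(1.099×4.4) = 844605·e^4.836 = 1.063476×10^8.

106347637 cells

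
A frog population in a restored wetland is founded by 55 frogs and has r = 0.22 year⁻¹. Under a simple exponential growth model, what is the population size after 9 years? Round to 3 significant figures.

N(t) = N₀·e^(rt) = 55 × e^(0.22×9) = 55 × e^1.98.
e^1.98 ≈ 7.2427, so N ≈ 55 × 7.2427 = 398.351.

398 frogs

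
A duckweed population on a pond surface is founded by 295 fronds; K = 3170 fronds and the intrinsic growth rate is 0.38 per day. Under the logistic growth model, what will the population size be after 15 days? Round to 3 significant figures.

3070 fronds

A = (K − N₀)/N₀ = (3170 − 295)/295 = 9.7458.
N(t) = K/(1 + A·e^(−rt)) = 3170/(1 + 9.7458×e^(−0.38×15)).
e^(−5.7) = 0.003346; denominator = 1 + 9.7458×0.003346 = 1.0326.
N = 3170/1.0326 = 3069.89.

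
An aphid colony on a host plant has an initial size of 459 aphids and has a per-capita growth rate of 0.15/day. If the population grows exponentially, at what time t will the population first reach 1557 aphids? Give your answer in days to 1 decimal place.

Set N₀·e^(rt) = 1557: e^(0.15·t) = 1557/459 = 3.3922.
0.15·t = ln(3.3922) = 1.2215, so t = 1.2215/0.15 = 8.1431.

8.1 days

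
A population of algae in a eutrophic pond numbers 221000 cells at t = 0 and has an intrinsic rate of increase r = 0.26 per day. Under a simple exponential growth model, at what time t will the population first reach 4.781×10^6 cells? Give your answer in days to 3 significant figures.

Set N₀·e^(rt) = 4.781×10^6: e^(0.26·t) = 4.781×10^6/221000 = 21.633.
0.26·t = ln(21.633) = 3.0742, so t = 3.0742/0.26 = 11.824.

11.8 days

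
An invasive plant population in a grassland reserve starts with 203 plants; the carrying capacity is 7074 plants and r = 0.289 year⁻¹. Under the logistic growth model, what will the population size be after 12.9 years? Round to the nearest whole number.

3900 plants

A = (K − N₀)/N₀ = (7074 − 203)/203 = 33.847.
N(t) = K/(1 + A·e^(−rt)) = 7074/(1 + 33.847×e^(−0.289×12.9)).
e^(−3.728) = 0.024038; denominator = 1 + 33.847×0.024038 = 1.8136.
N = 7074/1.8136 = 3900.45.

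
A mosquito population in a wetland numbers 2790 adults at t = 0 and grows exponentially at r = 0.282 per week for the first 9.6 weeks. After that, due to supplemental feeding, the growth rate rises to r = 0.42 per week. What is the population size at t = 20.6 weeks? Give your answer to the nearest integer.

Phase 1: N(9.6) = 2790·e^(0.282×9.6) = 2790·e^2.707 = 41814.4.
Phase 2 runs for 20.6 − 9.6 = 11 weeks at r = 0.42.
N(20.6) = 41814.4·e^(0.42×11) = 41814.4·e^4.62 = 4.243916×10^6.

4243916 adults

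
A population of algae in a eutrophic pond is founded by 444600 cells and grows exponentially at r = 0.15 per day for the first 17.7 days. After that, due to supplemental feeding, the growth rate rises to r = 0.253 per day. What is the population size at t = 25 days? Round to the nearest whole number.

Phase 1: N(17.7) = 444600·e^(0.15×17.7) = 444600·e^2.655 = 6.324429×10^6.
Phase 2 runs for 25 − 17.7 = 7.3 days at r = 0.253.
N(25) = 6.324429×10^6·e^(0.253×7.3) = 6.324429×10^6·e^1.847 = 4.009773×10^7.

40097730 cells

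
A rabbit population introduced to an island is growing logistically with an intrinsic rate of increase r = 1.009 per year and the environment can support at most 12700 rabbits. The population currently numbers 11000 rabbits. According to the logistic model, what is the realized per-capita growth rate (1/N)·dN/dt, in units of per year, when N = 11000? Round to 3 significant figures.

(1/N)·dN/dt = r(1 − N/K) = 1.009 × (1 − 11000/12700).
= 1.009 × 0.13386 = 0.13506.

0.135 per year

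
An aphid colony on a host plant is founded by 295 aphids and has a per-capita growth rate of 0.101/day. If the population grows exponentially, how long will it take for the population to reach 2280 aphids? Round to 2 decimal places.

20.25 days

Set N₀·e^(rt) = 2280: e^(0.101·t) = 2280/295 = 7.7288.
0.101·t = ln(7.7288) = 2.045, so t = 2.045/0.101 = 20.247.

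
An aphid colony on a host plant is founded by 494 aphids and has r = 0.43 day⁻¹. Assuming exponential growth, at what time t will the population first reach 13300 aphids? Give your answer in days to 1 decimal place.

Set N₀·e^(rt) = 13300: e^(0.43·t) = 13300/494 = 26.923.
0.43·t = ln(26.923) = 3.293, so t = 3.293/0.43 = 7.6581.

7.7 days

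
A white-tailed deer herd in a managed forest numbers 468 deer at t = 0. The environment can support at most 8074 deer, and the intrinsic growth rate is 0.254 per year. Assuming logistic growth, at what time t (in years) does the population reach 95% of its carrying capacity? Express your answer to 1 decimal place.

22.6 years

A = (K − N₀)/N₀ = (8074 − 468)/468 = 16.252.
Solve 8074/(1 + 16.252·e^(−0.254t)) = 7670.3: 1 + 16.252·e^(−0.254t) = 1.0526, so e^(−0.254t) = 0.00323844.
−0.254·t = ln(0.00323844) = -5.7327, so t = 5.7327/0.254 = 22.57.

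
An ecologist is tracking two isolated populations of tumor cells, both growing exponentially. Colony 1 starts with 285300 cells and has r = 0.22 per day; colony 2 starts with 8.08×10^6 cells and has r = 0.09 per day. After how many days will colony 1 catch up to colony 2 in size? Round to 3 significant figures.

25.7 days

Set 285300·e^(0.22t) = 8.08×10^6·e^(0.09t).
e^((0.22 − 0.09)t) = 8.08×10^6/285300 → e^(0.13·t) = 28.321.
0.13·t = ln(28.321) = 3.3436, so t = 3.3436/0.13 = 25.72.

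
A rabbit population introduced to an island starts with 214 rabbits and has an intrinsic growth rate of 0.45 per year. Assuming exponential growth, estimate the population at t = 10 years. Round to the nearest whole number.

N(t) = N₀·e^(rt) = 214 × e^(0.45×10) = 214 × e^4.5.
e^4.5 ≈ 90.017, so N ≈ 214 × 90.017 = 19263.7.

19264 rabbits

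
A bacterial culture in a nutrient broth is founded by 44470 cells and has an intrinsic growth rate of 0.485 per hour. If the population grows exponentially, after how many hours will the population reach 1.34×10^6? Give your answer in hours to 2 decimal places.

7.02 hours

Set N₀·e^(rt) = 1.34×10^6: e^(0.485·t) = 1.34×10^6/44470 = 30.133.
0.485·t = ln(30.133) = 3.4056, so t = 3.4056/0.485 = 7.0219.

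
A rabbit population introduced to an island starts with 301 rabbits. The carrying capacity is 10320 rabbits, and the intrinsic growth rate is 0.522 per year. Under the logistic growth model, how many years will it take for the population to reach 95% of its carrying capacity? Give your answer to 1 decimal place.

A = (K − N₀)/N₀ = (10320 − 301)/301 = 33.286.
Solve 10320/(1 + 33.286·e^(−0.522t)) = 9804: 1 + 33.286·e^(−0.522t) = 1.0526, so e^(−0.522t) = 0.00158121.
−0.522·t = ln(0.00158121) = -6.4496, so t = 6.4496/0.522 = 12.355.

12.4 years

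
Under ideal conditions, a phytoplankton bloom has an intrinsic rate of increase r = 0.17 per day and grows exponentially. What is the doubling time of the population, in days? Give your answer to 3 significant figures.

Doubling time t_d = ln(2)/r = 0.6931/0.17 = 4.0773.

4.08 days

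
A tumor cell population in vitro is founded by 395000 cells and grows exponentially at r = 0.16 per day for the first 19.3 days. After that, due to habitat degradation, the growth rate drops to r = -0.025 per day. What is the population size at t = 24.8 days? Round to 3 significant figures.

Phase 1: N(19.3) = 395000·e^(0.16×19.3) = 395000·e^3.088 = 8.663601×10^6.
Phase 2 runs for 24.8 − 19.3 = 5.5 days at r = -0.025.
N(24.8) = 8.663601×10^6·e^(-0.025×5.5) = 8.663601×10^6·e^-0.1375 = 7.550626×10^6.

7550000 cells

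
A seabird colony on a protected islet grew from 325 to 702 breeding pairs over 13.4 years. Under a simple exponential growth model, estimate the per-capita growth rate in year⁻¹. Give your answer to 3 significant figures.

From N(t) = N₀·e^(rt): e^(r·13.4) = 702/325 = 2.16.
r·13.4 = ln(2.16) = 0.77011, so r = 0.77011/13.4 = 0.057471.

0.0575 per year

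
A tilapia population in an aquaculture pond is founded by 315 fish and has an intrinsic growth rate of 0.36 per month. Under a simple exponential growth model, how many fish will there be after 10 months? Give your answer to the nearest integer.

N(t) = N₀·e^(rt) = 315 × e^(0.36×10) = 315 × e^3.6.
e^3.6 ≈ 36.598, so N ≈ 315 × 36.598 = 11528.4.

11528 fish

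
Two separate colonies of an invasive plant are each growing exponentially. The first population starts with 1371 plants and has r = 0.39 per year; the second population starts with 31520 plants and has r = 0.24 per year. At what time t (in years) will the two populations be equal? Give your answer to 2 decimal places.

20.90 years

Set 1371·e^(0.39t) = 31520·e^(0.24t).
e^((0.39 − 0.24)t) = 31520/1371 → e^(0.15·t) = 22.991.
0.15·t = ln(22.991) = 3.1351, so t = 3.1351/0.15 = 20.901.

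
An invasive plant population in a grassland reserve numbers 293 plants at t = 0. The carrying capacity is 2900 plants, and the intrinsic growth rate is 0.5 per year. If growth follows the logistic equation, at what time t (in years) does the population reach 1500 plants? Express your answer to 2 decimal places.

A = (K − N₀)/N₀ = (2900 − 293)/293 = 8.8976.
Solve 2900/(1 + 8.8976·e^(−0.5t)) = 1500: 1 + 8.8976·e^(−0.5t) = 1.9333, so e^(−0.5t) = 0.104897.
−0.5·t = ln(0.104897) = -2.2548, so t = 2.2548/0.5 = 4.5096.

4.51 years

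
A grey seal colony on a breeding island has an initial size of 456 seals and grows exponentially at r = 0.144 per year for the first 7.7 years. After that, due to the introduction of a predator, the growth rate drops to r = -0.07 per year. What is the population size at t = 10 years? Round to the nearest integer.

Phase 1: N(7.7) = 456·e^(0.144×7.7) = 456·e^1.109 = 1382.01.
Phase 2 runs for 10 − 7.7 = 2.3 years at r = -0.07.
N(10) = 1382.01·e^(-0.07×2.3) = 1382.01·e^-0.161 = 1176.49.

1176 seals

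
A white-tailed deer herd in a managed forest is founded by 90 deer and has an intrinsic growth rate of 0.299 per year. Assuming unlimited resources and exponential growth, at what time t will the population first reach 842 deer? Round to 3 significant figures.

Set N₀·e^(rt) = 842: e^(0.299·t) = 842/90 = 9.3556.
0.299·t = ln(9.3556) = 2.236, so t = 2.236/0.299 = 7.4782.

7.48 years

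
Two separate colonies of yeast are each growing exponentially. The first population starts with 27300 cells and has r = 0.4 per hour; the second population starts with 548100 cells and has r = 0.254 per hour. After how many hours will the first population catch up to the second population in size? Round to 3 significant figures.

Set 27300·e^(0.4t) = 548100·e^(0.254t).
e^((0.4 − 0.254)t) = 548100/27300 → e^(0.146·t) = 20.077.
0.146·t = ln(20.077) = 2.9996, so t = 2.9996/0.146 = 20.545.

20.5 hours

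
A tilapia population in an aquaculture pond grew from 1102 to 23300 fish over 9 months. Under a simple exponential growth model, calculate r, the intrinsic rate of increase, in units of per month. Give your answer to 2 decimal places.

From N(t) = N₀·e^(rt): e^(r·9) = 23300/1102 = 21.143.
r·9 = ln(21.143) = 3.0513, so r = 3.0513/9 = 0.33904.

0.34 per month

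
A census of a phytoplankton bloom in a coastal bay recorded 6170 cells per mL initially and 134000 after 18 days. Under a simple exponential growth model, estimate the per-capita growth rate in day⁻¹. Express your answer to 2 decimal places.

0.17 per day

From N(t) = N₀·e^(rt): e^(r·18) = 134000/6170 = 21.718.
r·18 = ln(21.718) = 3.0781, so r = 3.0781/18 = 0.17101.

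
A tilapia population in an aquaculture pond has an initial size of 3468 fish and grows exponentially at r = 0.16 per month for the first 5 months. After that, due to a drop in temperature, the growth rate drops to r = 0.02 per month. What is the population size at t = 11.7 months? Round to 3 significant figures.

8820 fish

Phase 1: N(5) = 3468·e^(0.16×5) = 3468·e^0.8 = 7718.18.
Phase 2 runs for 11.7 − 5 = 6.7 months at r = 0.02.
N(11.7) = 7718.18·e^(0.02×6.7) = 7718.18·e^0.134 = 8824.91.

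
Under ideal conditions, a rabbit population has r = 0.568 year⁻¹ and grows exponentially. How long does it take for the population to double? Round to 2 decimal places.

Doubling time t_d = ln(2)/r = 0.6931/0.568 = 1.2203.

1.22 years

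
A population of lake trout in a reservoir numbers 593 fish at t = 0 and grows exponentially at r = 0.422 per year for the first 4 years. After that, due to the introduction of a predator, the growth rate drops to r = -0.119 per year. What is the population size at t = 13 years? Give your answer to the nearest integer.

1099 fish

Phase 1: N(4) = 593·e^(0.422×4) = 593·e^1.688 = 3207.33.
Phase 2 runs for 13 − 4 = 9 years at r = -0.119.
N(13) = 3207.33·e^(-0.119×9) = 3207.33·e^-1.071 = 1099.04.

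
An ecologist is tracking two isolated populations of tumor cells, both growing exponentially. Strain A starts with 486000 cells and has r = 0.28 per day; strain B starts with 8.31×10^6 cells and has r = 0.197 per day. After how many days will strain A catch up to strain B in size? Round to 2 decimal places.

34.20 days

Set 486000·e^(0.28t) = 8.31×10^6·e^(0.197t).
e^((0.28 − 0.197)t) = 8.31×10^6/486000 → e^(0.083·t) = 17.099.
0.083·t = ln(17.099) = 2.839, so t = 2.839/0.083 = 34.205.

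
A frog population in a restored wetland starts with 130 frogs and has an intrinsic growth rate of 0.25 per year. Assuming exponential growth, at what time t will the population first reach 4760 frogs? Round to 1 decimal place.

Set N₀·e^(rt) = 4760: e^(0.25·t) = 4760/130 = 36.615.
0.25·t = ln(36.615) = 3.6005, so t = 3.6005/0.25 = 14.402.

14.4 years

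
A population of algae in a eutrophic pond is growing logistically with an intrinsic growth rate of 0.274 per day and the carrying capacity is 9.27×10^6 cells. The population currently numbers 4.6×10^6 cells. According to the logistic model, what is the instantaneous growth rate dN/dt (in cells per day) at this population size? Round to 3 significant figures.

dN/dt = rN(1 − N/K) = 0.274 × 4.6×10^6 × (1 − 4.6×10^6/9.27×10^6).
1 − 4.6×10^6/9.27×10^6 = 0.50378; dN/dt = 0.274 × 4.6×10^6 × 0.50378 = 6.34959×10^5.

635000 cells per day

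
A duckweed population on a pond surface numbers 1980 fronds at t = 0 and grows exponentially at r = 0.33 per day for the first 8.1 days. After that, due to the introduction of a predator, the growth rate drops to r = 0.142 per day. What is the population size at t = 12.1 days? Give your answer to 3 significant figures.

50600 fronds

Phase 1: N(8.1) = 1980·e^(0.33×8.1) = 1980·e^2.673 = 28677.
Phase 2 runs for 12.1 − 8.1 = 4 days at r = 0.142.
N(12.1) = 28677·e^(0.142×4) = 28677·e^0.568 = 50607.4.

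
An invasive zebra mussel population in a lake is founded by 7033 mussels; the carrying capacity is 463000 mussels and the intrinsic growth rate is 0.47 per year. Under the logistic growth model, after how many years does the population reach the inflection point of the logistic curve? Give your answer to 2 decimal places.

Logistic growth is fastest at N = K/2 = 231500.
A = (K − N₀)/N₀ = 64.833. Set K/(1 + A·e^(−rt)) = K/2 → A·e^(−rt) = 1.
e^(−0.47t) = 1/64.833 = 0.0154244, so t = ln(64.833)/0.47 = 4.1718/0.47 = 8.8762.

8.88 years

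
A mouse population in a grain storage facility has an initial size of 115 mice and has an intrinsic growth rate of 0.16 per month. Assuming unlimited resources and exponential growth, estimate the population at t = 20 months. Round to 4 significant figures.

N(t) = N₀·e^(rt) = 115 × e^(0.16×20) = 115 × e^3.2.
e^3.2 ≈ 24.533, so N ≈ 115 × 24.533 = 2821.24.

2821 mice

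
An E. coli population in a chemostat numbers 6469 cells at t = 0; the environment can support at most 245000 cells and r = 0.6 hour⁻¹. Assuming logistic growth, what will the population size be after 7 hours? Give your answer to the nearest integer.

A = (K − N₀)/N₀ = (245000 − 6469)/6469 = 36.873.
N(t) = K/(1 + A·e^(−rt)) = 245000/(1 + 36.873×e^(−0.6×7)).
e^(−4.2) = 0.014996; denominator = 1 + 36.873×0.014996 = 1.5529.
N = 245000/1.5529 = 157766.

157766 cells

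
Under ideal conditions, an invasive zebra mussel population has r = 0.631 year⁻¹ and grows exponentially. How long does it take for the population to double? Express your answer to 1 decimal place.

1.1 years

Doubling time t_d = ln(2)/r = 0.6931/0.631 = 1.0985.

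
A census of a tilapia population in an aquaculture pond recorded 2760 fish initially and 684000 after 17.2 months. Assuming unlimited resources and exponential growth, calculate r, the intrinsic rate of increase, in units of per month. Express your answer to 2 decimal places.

From N(t) = N₀·e^(rt): e^(r·17.2) = 684000/2760 = 247.83.
r·17.2 = ln(247.83) = 5.5127, so r = 5.5127/17.2 = 0.32051.

0.32 per month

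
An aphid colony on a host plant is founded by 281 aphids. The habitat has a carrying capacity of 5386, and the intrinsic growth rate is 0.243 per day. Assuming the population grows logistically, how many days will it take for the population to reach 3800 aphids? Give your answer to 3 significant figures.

A = (K − N₀)/N₀ = (5386 − 281)/281 = 18.167.
Solve 5386/(1 + 18.167·e^(−0.243t)) = 3800: 1 + 18.167·e^(−0.243t) = 1.4174, so e^(−0.243t) = 0.0229737.
−0.243·t = ln(0.0229737) = -3.7734, so t = 3.7734/0.243 = 15.528.

15.5 days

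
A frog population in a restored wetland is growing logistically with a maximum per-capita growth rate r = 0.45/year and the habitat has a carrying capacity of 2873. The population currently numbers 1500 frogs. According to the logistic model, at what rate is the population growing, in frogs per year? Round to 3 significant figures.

323 frogs per year

dN/dt = rN(1 − N/K) = 0.45 × 1500 × (1 − 1500/2873).
1 − 1500/2873 = 0.4779; dN/dt = 0.45 × 1500 × 0.4779 = 322.58.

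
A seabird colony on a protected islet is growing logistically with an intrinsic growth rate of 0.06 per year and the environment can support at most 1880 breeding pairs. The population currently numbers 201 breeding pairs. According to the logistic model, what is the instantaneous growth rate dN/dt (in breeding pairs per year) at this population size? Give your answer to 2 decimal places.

dN/dt = rN(1 − N/K) = 0.06 × 201 × (1 − 201/1880).
1 − 201/1880 = 0.89309; dN/dt = 0.06 × 201 × 0.89309 = 10.771.

10.77 breeding pairs per year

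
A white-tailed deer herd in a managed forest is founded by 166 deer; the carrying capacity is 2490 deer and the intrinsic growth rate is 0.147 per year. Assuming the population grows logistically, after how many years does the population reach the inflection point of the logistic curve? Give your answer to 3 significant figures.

18.0 years

Logistic growth is fastest at N = K/2 = 1245.
A = (K − N₀)/N₀ = 14. Set K/(1 + A·e^(−rt)) = K/2 → A·e^(−rt) = 1.
e^(−0.147t) = 1/14 = 0.0714286, so t = ln(14)/0.147 = 2.6391/0.147 = 17.953.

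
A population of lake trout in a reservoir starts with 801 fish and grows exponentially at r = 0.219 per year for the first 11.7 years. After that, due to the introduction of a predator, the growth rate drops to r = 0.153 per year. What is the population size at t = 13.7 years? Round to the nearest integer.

14103 fish

Phase 1: N(11.7) = 801·e^(0.219×11.7) = 801·e^2.562 = 10385.4.
Phase 2 runs for 13.7 − 11.7 = 2 years at r = 0.153.
N(13.7) = 10385.4·e^(0.153×2) = 10385.4·e^0.306 = 14103.3.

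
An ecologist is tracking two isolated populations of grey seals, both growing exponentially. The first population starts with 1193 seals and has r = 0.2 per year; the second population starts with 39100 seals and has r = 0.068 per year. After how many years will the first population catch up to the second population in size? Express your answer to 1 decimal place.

Set 1193·e^(0.2t) = 39100·e^(0.068t).
e^((0.2 − 0.068)t) = 39100/1193 → e^(0.132·t) = 32.775.
0.132·t = ln(32.775) = 3.4897, so t = 3.4897/0.132 = 26.437.

26.4 years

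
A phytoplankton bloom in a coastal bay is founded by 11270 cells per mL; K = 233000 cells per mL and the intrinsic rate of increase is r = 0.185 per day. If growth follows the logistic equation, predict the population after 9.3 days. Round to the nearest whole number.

A = (K − N₀)/N₀ = (233000 − 11270)/11270 = 19.674.
N(t) = K/(1 + A·e^(−rt)) = 233000/(1 + 19.674×e^(−0.185×9.3)).
e^(−1.721) = 0.17898; denominator = 1 + 19.674×0.17898 = 4.5213.
N = 233000/4.5213 = 51534.4.

51534 cells per mL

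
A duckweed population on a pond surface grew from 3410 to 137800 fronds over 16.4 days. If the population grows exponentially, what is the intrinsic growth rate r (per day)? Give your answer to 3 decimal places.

0.226 per day

From N(t) = N₀·e^(rt): e^(r·16.4) = 137800/3410 = 40.411.
r·16.4 = ln(40.411) = 3.6991, so r = 3.6991/16.4 = 0.22555.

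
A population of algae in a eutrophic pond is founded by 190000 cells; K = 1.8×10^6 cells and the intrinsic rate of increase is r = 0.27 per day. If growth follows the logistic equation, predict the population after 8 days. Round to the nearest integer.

A = (K − N₀)/N₀ = (1.8×10^6 − 190000)/190000 = 8.4737.
N(t) = K/(1 + A·e^(−rt)) = 1.8×10^6/(1 + 8.4737×e^(−0.27×8)).
e^(−2.16) = 0.11533; denominator = 1 + 8.4737×0.11533 = 1.9772.
N = 1.8×10^6/1.9772 = 910365.

910365 cells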